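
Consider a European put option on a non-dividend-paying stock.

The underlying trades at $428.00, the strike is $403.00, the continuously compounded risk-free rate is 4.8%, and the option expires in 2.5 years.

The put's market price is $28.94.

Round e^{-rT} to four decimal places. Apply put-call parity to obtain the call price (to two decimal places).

$99.52

exp(−rT) = exp(−0.048·2.5) = 0.8869
Put-call parity: C − P = S − K·e^(−rT) = 428 − 403·0.8869 = 428 − 357.4207 = 70.5793
C = P + (C − P) = 28.94 + (70.5793) = 99.5193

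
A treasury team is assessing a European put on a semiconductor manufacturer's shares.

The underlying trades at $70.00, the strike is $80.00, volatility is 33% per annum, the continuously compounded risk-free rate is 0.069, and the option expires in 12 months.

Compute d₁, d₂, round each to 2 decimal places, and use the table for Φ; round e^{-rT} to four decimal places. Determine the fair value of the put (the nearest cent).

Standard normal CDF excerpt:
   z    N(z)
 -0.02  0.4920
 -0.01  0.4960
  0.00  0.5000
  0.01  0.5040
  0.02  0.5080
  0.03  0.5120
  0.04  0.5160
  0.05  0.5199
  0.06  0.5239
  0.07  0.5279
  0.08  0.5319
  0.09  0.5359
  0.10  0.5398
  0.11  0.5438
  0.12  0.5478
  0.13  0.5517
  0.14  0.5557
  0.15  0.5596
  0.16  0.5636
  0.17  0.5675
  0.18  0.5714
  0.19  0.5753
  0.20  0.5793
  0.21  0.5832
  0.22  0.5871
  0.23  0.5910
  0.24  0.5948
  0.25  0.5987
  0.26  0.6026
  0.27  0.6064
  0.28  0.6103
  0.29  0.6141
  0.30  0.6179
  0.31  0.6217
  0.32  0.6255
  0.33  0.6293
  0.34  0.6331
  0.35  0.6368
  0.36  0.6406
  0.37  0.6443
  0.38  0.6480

T = 1;  σ√T = 0.3300
d₁ = [ln(70/80) + (0.069 + 0.33²/2)·1] / 0.3300 = [-0.1335 + 0.1235] / 0.3300 = -0.0305 ≈ -0.03
d₂ = d₁ − σ√T = -0.0305 − 0.3300 = -0.3605 ≈ -0.36
e^(−rT) = e^(−0.069·1) = 0.9333
P = 80·0.9333·N(0.36) − 70·N(0.03) = 80·0.9333·0.6406 − 70·0.5120 = 47.8298 − 35.8400 = 11.9898

$11.99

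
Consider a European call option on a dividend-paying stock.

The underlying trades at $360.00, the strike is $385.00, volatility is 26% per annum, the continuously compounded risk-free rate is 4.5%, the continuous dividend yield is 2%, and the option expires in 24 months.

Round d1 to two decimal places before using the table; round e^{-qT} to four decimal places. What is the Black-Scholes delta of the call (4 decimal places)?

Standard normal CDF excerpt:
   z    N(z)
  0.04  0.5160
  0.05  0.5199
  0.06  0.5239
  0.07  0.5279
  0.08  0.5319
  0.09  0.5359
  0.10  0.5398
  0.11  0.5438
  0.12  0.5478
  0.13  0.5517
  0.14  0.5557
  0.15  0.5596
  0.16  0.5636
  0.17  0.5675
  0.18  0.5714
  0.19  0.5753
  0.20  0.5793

T = 2;  σ√T = 0.3677
d₁ = [ln(360/385) + (0.045 − 0.02 + 0.26²/2)·2] / 0.3677 = [-0.0671 + 0.1176] / 0.3677 = 0.1372 ⇒ 0.14
N(d₁) = N(0.14) = 0.5557
Δ_call = exp(−qT)·N(d₁) = 0.9608·0.5557 = 0.5339

0.5339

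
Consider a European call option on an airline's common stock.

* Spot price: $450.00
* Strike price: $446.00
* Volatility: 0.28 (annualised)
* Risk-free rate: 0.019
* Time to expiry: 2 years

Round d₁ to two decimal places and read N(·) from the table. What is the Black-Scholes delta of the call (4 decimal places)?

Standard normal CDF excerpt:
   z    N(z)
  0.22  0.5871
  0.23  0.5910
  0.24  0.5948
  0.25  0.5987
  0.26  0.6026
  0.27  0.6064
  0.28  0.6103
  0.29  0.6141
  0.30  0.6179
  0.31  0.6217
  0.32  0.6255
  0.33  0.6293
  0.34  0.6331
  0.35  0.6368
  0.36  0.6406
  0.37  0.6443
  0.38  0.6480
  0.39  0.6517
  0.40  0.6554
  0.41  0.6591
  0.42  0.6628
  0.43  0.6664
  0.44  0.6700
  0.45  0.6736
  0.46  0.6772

σ√T = 0.28 × 1.4142 = 0.3960
d₁ = [ln(450/446) + (0.019 + 0.28²/2)·2] / 0.3960 = [0.0089 + 0.1164] / 0.3960 = 0.3165 → 0.32
N(d₁) = N(0.32) = 0.6255
Δ_call = N(d₁) = 0.6255

0.6255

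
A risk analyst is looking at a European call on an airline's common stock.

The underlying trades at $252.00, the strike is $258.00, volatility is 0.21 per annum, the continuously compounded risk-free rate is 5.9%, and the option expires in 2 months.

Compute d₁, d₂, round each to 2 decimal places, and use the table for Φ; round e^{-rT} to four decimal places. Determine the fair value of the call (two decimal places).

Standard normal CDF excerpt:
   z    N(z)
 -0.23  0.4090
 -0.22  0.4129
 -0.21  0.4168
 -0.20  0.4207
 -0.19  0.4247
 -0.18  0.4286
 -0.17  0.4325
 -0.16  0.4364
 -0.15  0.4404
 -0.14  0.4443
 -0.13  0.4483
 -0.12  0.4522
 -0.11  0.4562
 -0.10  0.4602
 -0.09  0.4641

$6.48

σ√T = 0.21·√0.1667 = 0.0857
d₁ = [ln(252/258) + (0.059 + ½·0.21²)·0.1667] / (σ√T) = (-0.0235 + 0.0135) / 0.0857 = -0.1169 ⇒ -0.12
d₂ = -0.1169 − 0.0857 = -0.2026 ⇒ -0.20
exp(−rT) = exp(−0.059·0.1667) = 0.9902
C = 252·N(-0.12) − 258·0.9902·N(-0.20) = 252·0.4522 − 258·0.9902·0.4207 = 113.9544 − 107.4769 = 6.4775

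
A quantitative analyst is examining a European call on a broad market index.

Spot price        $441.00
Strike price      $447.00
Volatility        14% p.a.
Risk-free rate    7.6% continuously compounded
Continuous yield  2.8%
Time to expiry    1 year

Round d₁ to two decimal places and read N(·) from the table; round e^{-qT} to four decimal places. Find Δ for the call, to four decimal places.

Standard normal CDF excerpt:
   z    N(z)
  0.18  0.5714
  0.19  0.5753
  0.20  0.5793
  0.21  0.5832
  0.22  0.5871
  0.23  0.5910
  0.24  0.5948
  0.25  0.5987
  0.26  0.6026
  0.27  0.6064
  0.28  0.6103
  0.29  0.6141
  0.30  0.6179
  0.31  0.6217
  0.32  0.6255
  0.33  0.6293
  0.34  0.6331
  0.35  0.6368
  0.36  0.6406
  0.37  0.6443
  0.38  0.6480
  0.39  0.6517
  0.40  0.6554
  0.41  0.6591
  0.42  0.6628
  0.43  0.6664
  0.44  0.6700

σ√T = 0.14 × 1.0000 = 0.1400
ln(S/K) + (r − q + σ²/2)T = ln(441/447) + (0.076 − 0.028 + 0.14²/2)·1 = -0.0135 + 0.0578 = 0.0443
d₁ = 0.0443 / 0.1400 = 0.3163 ≈ 0.32
N(d₁) = N(0.32) = 0.6255
Δ_call = e^(−qT)·N(d₁) = 0.9724·0.6255 = 0.6082

0.6082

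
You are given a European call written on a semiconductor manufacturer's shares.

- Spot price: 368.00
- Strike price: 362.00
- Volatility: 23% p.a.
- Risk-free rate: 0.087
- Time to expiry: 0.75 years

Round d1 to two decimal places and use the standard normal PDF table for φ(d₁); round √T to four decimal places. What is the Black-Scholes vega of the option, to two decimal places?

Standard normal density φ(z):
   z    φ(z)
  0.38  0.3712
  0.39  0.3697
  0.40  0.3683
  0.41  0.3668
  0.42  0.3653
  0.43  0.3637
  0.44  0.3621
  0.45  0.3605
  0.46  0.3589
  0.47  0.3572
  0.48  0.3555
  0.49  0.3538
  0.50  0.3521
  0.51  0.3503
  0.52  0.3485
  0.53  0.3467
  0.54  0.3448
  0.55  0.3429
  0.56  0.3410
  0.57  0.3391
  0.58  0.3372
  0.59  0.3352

T = 0.75;  σ√T = 0.1992
d₁ = [ln(368/362) + (0.087 + 0.23²/2)·0.75] / 0.1992 = [0.0164 + 0.0851] / 0.1992 = 0.5097 ≈ 0.51
√T = √0.75 = 0.8660
φ(d₁) = φ(0.51) = 0.3503
vega = S·φ(d₁)·√T = 368·0.3503·0.8660 = 111.6364
(Vega is the same for a European call and put with the same parameters.)

111.64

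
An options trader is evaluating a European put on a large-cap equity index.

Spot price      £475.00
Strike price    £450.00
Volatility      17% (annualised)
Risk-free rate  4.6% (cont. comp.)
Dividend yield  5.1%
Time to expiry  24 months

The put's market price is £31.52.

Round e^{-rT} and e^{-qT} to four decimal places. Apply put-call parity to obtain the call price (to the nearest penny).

e^(−qT) = e^(−0.051·2) = 0.9030;  e^(−rT) = e^(−0.046·2) = 0.9121
Put-call parity: C − P = S·e^(−qT) − K·e^(−rT) = 475·0.9030 − 450·0.9121 = 428.9250 − 410.4450 = 18.4800
C = P + (C − P) = 31.52 + (18.4800) = 50.0000

£50.00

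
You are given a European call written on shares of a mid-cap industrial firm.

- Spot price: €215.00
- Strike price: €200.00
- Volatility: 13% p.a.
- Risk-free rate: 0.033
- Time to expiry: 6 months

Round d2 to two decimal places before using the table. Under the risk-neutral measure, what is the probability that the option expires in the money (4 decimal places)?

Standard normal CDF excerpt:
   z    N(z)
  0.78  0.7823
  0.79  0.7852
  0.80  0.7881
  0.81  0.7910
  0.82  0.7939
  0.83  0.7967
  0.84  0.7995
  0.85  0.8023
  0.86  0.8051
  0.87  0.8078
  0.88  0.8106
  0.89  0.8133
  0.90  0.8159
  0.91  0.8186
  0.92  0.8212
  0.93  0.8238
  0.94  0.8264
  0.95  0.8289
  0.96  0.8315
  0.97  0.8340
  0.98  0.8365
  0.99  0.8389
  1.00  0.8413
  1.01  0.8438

σ√T = 0.13·√0.5 = 0.0919
ln(S/K) + (r + σ²/2)T = ln(215/200) + (0.033 + 0.13²/2)·0.5 = 0.0723 + 0.0207 = 0.0930
d₁ = 0.0930 / 0.0919 = 1.0122 ≈ 1.01
d₂ = d₁ − σ√T = 1.0122 − 0.0919 = 0.9203 ≈ 0.92
Pr(exercise) under Q = N(d₂) = 0.8212

0.8212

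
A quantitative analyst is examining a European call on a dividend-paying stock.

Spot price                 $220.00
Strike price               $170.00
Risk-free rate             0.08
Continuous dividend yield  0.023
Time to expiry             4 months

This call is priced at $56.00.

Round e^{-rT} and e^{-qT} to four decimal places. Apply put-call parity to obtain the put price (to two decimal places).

$3.20

e^(−qT) = e^(−0.023·0.3333) = 0.9924;  e^(−rT) = e^(−0.08·0.3333) = 0.9737
Put-call parity: C − P = S·e^(−qT) − K·e^(−rT) = 220·0.9924 − 170·0.9737 = 218.3280 − 165.5290 = 52.7990
P = C − (C − P) = 56.00 − (52.7990) = 3.2010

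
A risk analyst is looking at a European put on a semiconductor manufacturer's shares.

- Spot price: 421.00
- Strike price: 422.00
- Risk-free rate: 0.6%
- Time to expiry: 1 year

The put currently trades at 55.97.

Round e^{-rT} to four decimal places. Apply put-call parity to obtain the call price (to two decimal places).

57.50

exp(−rT) = exp(−0.006·1) = 0.9940
Put-call parity: C − P = S − K·e^(−rT) = 421 − 422·0.9940 = 421 − 419.4680 = 1.5320
C = P + (C − P) = 55.97 + (1.5320) = 57.5020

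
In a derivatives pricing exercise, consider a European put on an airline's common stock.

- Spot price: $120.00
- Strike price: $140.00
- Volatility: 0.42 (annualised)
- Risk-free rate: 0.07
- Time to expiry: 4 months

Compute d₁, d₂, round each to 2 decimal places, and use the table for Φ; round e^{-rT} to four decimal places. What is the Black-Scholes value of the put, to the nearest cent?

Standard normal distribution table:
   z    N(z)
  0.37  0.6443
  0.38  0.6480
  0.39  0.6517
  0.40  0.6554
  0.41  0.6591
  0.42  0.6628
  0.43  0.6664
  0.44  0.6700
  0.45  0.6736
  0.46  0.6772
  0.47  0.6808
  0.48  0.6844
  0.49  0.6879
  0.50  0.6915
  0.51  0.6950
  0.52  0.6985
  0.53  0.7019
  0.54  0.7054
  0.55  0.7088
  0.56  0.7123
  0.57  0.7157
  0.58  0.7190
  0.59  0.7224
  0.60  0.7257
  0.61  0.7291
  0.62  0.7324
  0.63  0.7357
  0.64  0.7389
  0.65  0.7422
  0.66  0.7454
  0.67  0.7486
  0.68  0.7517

$22.41

σ√T = 0.42·√0.3333 = 0.2425
ln(S/K) + (r + σ²/2)T = ln(120/140) + (0.07 + 0.42²/2)·0.3333 = -0.1542 + 0.0527 = -0.1014
d₁ = -0.1014 / 0.2425 = -0.4182 which rounds to -0.42
d₂ = d₁ − σ√T = -0.4182 − 0.2425 = -0.6607 which rounds to -0.66
e^(−rT) = e^(−0.07·0.3333) = 0.9769
N(−d₂) = N(0.66) = 0.7454;  N(−d₁) = N(0.42) = 0.6628
P = 140·0.9769·0.7454 − 120·0.6628 = 101.9454 − 79.5360 = 22.4094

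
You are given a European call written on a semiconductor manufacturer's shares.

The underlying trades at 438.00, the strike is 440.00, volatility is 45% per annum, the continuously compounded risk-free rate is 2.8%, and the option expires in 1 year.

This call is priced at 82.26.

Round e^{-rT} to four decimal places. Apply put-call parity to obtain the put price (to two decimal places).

72.12

e^(−rT) = e^(−0.028·1) = 0.9724
Put-call parity: C − P = S − K·e^(−rT) = 438 − 440·0.9724 = 438 − 427.8560 = 10.1440
P = C − (C − P) = 82.26 − (10.1440) = 72.1160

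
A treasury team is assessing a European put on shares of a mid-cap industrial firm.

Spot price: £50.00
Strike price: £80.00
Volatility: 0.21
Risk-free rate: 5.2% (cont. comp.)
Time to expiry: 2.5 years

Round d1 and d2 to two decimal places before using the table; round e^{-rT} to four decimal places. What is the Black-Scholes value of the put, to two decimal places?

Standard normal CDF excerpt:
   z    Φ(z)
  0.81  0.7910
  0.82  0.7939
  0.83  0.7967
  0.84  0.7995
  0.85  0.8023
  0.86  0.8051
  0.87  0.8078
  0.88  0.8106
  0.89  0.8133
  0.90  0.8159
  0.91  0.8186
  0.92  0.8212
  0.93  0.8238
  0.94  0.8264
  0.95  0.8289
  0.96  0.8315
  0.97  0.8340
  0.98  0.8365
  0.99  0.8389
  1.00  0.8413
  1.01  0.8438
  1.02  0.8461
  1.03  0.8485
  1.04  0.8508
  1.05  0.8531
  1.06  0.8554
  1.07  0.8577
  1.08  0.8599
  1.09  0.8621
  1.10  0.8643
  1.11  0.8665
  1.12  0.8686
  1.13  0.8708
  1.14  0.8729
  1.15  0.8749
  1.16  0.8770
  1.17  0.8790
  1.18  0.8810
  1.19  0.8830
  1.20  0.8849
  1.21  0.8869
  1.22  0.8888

σ√T = 0.21 × 1.5811 = 0.3320
d₁ = [ln(50/80) + (0.052 + 0.21²/2)·2.5] / 0.3320 = [-0.4700 + 0.1851] / 0.3320 = -0.8580 ⇒ -0.86
d₂ = d₁ − σ√T = -0.8580 − 0.3320 = -1.1900 ⇒ -1.19
exp(−rT) = exp(−0.052·2.5) = 0.8781
N(−d₂) = N(1.19) = 0.8830;  N(−d₁) = N(0.86) = 0.8051
P = 80·0.8781·0.8830 − 50·0.8051 = 62.0290 − 40.2550 = 21.7740

£21.77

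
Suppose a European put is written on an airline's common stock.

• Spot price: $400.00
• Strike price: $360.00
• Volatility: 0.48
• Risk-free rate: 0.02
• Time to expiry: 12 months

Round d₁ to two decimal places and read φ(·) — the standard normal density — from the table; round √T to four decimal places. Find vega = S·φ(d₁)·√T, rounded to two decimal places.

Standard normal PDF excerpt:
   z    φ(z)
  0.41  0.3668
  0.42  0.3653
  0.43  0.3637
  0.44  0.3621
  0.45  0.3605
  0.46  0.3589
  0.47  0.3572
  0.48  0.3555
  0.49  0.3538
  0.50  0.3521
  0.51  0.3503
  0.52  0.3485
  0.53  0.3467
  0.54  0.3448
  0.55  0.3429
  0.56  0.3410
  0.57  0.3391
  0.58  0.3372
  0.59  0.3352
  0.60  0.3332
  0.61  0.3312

140.84

σ√T = 0.48·√1 = 0.4800
d₁ = [ln(400/360) + (0.02 + 0.48²/2)·1] / 0.4800 = [0.1054 + 0.1352] / 0.4800 = 0.5012 → 0.50
√T = √1 = 1.0000
φ(d₁) = φ(0.50) = 0.3521
vega = S·φ(d₁)·√T = 400·0.3521·1.0000 = 140.8400
(The call has the same vega.)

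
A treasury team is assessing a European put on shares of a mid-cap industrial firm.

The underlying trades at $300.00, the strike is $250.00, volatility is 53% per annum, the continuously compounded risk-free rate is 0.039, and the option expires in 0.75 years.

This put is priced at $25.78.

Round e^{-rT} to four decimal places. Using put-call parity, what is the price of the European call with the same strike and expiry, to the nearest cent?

$82.98

e^(−rT) = e^(−0.039·0.75) = 0.9712
Put-call parity: C − P = S − K·e^(−rT) = 300 − 250·0.9712 = 300 − 242.8000 = 57.2000
C = P + (C − P) = 25.78 + (57.2000) = 82.9800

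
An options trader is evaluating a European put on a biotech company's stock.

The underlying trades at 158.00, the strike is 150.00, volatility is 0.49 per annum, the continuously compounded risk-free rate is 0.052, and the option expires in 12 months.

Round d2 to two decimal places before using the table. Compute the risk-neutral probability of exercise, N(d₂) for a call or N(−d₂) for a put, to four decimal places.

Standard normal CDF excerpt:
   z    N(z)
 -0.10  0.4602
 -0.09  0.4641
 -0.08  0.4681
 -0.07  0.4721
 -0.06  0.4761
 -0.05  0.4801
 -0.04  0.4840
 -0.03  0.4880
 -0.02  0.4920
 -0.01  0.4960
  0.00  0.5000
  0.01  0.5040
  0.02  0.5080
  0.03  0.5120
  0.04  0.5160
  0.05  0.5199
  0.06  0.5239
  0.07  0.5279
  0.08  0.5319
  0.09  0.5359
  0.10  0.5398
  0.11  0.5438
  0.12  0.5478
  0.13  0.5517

0.5120

T = 1;  σ√T = 0.4900
ln(S/K) + (r + σ²/2)T = ln(158/150) + (0.052 + 0.49²/2)·1 = 0.0520 + 0.1720 = 0.2240
d₁ = 0.2240 / 0.4900 = 0.4572 ⇒ 0.46
d₂ = d₁ − σ√T = 0.4572 − 0.4900 = -0.0328 ⇒ -0.03
Pr(exercise) under Q = N(−d₂) = N(0.03) = 0.5120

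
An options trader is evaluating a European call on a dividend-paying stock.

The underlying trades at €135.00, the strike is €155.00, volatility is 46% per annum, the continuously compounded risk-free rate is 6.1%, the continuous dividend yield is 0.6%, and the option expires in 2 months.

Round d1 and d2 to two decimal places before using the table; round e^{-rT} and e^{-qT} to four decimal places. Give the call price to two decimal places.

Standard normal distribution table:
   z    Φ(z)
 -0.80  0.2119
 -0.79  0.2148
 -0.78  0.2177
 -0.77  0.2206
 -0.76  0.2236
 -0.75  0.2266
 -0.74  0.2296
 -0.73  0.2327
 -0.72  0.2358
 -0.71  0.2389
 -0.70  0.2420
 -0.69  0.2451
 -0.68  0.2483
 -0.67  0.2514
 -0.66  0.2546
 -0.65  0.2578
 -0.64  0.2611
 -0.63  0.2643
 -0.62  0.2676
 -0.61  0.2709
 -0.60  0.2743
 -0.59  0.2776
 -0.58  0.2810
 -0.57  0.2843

σ√T = 0.46 × 0.4082 = 0.1878
d₁ = [ln(135/155) + (0.061 − 0.006 + ½·0.46²)·0.1667] / (σ√T) = (-0.1382 + 0.0268) / 0.1878 = -0.5929 which rounds to -0.59
d₂ = -0.5929 − 0.1878 = -0.7807 which rounds to -0.78
e^(−qT) = e^(−0.006·0.1667) = 0.9990;  e^(−rT) = e^(−0.061·0.1667) = 0.9899
N(d₁) = N(-0.59) = 0.2776;  N(d₂) = N(-0.78) = 0.2177
C = 135·0.9990·0.2776 − 155·0.9899·0.2177 = 37.4385 − 33.4027 = 4.0358

€4.04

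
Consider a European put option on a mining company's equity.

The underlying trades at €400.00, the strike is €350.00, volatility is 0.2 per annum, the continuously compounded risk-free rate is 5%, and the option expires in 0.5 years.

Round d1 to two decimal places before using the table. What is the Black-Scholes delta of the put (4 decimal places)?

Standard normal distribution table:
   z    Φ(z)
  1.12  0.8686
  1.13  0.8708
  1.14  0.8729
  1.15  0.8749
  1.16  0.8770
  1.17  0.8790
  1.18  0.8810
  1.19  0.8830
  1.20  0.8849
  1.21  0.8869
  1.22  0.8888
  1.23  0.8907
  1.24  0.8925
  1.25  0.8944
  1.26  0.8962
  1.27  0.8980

-0.1170

T = 0.5;  σ√T = 0.1414
d₁ = [ln(400/350) + (0.05 + ½·0.2²)·0.5] / (σ√T) = (0.1335 + 0.0350) / 0.1414 = 1.1917 which rounds to 1.19
N(d₁) = N(1.19) = 0.8830
Δ_put = N(d₁) − 1 = 0.8830 − 1 = -0.1170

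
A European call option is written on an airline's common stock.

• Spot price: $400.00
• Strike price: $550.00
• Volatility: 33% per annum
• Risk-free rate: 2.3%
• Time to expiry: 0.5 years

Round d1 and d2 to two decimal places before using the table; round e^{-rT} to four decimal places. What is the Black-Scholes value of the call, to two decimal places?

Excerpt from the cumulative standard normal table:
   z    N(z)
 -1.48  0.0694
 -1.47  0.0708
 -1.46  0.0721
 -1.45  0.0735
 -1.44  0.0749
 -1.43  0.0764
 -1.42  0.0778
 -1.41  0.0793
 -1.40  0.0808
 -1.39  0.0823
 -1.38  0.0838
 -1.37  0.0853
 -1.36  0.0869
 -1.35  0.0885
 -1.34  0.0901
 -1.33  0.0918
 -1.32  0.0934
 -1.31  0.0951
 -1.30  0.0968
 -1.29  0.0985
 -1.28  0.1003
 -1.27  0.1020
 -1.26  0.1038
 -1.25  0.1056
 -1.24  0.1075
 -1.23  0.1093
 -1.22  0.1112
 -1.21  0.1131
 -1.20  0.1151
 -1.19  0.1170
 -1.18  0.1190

$4.50

T = 0.5;  σ√T = 0.2333
d₁ = [ln(400/550) + (0.023 + 0.33²/2)·0.5] / 0.2333 = [-0.3185 + 0.0387] / 0.2333 = -1.1988 which rounds to -1.20
d₂ = d₁ − σ√T = -1.1988 − 0.2333 = -1.4321 which rounds to -1.43
exp(−rT) = exp(−0.023·0.5) = 0.9886
N(d₁) = N(-1.20) = 0.1151;  N(d₂) = N(-1.43) = 0.0764
C = 400·0.1151 − 550·0.9886·0.0764 = 46.0400 − 41.5410 = 4.4990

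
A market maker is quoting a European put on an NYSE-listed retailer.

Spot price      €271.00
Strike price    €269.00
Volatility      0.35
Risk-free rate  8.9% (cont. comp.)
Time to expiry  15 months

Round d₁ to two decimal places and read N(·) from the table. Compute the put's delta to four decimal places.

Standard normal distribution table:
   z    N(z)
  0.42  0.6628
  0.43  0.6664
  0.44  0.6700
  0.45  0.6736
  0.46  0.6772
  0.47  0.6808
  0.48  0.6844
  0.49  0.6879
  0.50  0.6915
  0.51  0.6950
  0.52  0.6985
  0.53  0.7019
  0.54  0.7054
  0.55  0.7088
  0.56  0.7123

σ√T = 0.35·√1.25 = 0.3913
ln(S/K) + (r + σ²/2)T = ln(271/269) + (0.089 + 0.35²/2)·1.25 = 0.0074 + 0.1878 = 0.1952
d₁ = 0.1952 / 0.3913 = 0.4989 ≈ 0.50
N(d₁) = N(0.50) = 0.6915
Δ_put = N(d₁) − 1 = 0.6915 − 1 = -0.3085

-0.3085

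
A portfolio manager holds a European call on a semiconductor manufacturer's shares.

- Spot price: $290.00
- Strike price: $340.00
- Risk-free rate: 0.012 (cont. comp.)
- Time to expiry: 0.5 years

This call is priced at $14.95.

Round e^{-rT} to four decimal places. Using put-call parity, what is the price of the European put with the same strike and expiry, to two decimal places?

$62.91

exp(−rT) = exp(−0.012·0.5) = 0.9940
Put-call parity: C − P = S − K·e^(−rT) = 290 − 340·0.9940 = 290 − 337.9600 = -47.9600
P = C − (C − P) = 14.95 − (-47.9600) = 62.9100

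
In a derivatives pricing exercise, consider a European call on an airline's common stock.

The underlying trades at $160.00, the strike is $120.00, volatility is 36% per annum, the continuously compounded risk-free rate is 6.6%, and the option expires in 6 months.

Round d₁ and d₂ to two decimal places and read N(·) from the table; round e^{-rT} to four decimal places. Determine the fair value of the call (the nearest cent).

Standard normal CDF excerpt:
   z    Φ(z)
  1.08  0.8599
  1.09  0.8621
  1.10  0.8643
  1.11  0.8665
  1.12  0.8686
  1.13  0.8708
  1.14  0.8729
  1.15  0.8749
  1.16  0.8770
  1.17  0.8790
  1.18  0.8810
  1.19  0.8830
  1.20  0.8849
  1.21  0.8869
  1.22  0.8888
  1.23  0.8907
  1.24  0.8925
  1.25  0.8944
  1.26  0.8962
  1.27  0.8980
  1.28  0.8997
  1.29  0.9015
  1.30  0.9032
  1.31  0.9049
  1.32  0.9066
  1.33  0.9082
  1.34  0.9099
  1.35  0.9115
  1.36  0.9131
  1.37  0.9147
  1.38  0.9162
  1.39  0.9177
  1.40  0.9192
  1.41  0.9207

σ√T = 0.36 × 0.7071 = 0.2546
d₁ = [ln(160/120) + (0.066 + 0.36²/2)·0.5] / 0.2546 = [0.2877 + 0.0654] / 0.2546 = 1.3870 which rounds to 1.39
d₂ = d₁ − σ√T = 1.3870 − 0.2546 = 1.1325 which rounds to 1.13
e^(−rT) = e^(−0.066·0.5) = 0.9675
N(d₁) = N(1.39) = 0.9177;  N(d₂) = N(1.13) = 0.8708
C = 160·0.9177 − 120·0.9675·0.8708 = 146.8320 − 101.0999 = 45.7321

$45.73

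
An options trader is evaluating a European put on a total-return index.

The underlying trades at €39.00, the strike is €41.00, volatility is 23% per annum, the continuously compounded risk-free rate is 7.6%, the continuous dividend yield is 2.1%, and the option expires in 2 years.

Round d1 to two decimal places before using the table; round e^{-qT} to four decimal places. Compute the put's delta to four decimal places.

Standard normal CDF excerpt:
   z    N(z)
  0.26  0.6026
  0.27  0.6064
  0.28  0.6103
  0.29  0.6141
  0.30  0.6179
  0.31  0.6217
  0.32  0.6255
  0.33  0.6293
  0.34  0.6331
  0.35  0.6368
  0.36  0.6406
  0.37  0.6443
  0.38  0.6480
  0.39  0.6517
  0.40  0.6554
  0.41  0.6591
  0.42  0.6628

T = 2;  σ√T = 0.3253
ln(S/K) + (r − q + σ²/2)T = ln(39/41) + (0.076 − 0.021 + 0.23²/2)·2 = -0.0500 + 0.1629 = 0.1129
d₁ = 0.1129 / 0.3253 = 0.3471 which rounds to 0.35
N(d₁) = N(0.35) = 0.6368
Δ_put = exp(−qT)·(N(d₁) − 1) = 0.9589·(0.6368 − 1) = -0.3483

-0.3483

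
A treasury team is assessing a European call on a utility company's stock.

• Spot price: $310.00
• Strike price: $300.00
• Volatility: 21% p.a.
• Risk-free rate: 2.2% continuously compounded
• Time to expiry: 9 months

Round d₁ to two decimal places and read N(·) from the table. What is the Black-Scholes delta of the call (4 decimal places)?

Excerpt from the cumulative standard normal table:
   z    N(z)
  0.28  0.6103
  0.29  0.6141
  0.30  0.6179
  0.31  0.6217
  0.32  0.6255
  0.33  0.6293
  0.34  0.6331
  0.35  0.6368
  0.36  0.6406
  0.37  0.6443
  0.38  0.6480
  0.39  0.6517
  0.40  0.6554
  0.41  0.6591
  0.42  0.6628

T = 0.75;  σ√T = 0.1819
d₁ = [ln(310/300) + (0.022 + ½·0.21²)·0.75] / (σ√T) = (0.0328 + 0.0330) / 0.1819 = 0.3620 ⇒ 0.36
N(d₁) = N(0.36) = 0.6406
Δ_call = N(d₁) = 0.6406

0.6406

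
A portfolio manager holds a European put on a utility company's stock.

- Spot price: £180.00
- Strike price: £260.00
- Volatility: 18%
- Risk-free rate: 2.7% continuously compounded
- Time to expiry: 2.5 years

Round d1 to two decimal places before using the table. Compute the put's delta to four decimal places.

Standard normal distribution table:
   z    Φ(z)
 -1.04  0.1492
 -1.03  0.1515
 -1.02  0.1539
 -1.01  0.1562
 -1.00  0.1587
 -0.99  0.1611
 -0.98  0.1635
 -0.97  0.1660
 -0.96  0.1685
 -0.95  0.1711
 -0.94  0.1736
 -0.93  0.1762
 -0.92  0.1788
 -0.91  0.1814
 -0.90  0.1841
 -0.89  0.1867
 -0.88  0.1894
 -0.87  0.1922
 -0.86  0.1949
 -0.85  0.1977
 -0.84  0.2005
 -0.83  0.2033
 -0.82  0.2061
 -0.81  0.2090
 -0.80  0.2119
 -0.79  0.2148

σ√T = 0.18·√2.5 = 0.2846
d₁ = [ln(180/260) + (0.027 + 0.18²/2)·2.5] / 0.2846 = [-0.3677 + 0.1080] / 0.2846 = -0.9126 ⇒ -0.91
N(d₁) = N(-0.91) = 0.1814
Δ_put = N(d₁) − 1 = 0.1814 − 1 = -0.8186

-0.8186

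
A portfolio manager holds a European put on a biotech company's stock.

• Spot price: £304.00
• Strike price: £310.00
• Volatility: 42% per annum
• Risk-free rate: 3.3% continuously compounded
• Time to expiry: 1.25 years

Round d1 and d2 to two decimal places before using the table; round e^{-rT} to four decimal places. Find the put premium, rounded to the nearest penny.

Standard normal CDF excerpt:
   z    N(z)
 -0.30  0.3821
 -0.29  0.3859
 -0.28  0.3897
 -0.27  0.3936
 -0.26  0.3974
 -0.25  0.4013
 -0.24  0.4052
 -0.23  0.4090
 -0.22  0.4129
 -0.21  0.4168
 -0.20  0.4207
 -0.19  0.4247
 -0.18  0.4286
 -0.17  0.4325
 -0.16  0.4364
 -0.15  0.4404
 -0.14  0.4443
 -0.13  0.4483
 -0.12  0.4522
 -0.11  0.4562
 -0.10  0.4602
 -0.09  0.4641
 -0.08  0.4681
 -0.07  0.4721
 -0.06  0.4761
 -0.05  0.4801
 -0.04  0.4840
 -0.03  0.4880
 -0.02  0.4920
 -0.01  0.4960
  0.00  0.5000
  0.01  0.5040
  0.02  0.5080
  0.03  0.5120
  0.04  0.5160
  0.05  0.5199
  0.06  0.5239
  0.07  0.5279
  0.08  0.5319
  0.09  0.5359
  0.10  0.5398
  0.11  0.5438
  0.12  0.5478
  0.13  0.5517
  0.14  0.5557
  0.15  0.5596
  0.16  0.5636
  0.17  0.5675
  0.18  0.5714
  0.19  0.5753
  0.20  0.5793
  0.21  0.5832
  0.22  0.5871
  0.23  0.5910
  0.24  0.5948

σ√T = 0.42·√1.25 = 0.4696
d₁ = [ln(304/310) + (0.033 + 0.42²/2)·1.25] / 0.4696 = [-0.0195 + 0.1515] / 0.4696 = 0.2810 → 0.28
d₂ = d₁ − σ√T = 0.2810 − 0.4696 = -0.1886 → -0.19
exp(−rT) = exp(−0.033·1.25) = 0.9596
P = 310·0.9596·N(0.19) − 304·N(-0.28) = 310·0.9596·0.5753 − 304·0.3897 = 171.1379 − 118.4688 = 52.6691

£52.67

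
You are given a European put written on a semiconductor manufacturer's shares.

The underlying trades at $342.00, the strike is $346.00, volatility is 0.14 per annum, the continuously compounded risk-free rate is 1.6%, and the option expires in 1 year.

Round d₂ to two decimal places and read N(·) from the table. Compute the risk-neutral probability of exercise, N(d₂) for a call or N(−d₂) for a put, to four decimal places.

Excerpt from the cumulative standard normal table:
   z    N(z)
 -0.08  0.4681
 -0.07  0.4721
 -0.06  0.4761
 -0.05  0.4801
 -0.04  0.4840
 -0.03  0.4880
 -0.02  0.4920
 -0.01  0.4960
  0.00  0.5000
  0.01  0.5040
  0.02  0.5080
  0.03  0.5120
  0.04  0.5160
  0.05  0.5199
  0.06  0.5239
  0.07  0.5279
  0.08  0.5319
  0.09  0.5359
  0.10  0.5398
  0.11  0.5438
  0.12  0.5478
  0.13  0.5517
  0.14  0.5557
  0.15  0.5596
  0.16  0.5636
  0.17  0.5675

σ√T = 0.14·√1 = 0.1400
d₁ = [ln(342/346) + (0.016 + ½·0.14²)·1] / (σ√T) = (-0.0116 + 0.0258) / 0.1400 = 0.1012 ⇒ 0.10
d₂ = 0.1012 − 0.1400 = -0.0388 ⇒ -0.04
Risk-neutral Pr[S_T < K] = N(−d₂) = N(0.04) = 0.5160

0.5160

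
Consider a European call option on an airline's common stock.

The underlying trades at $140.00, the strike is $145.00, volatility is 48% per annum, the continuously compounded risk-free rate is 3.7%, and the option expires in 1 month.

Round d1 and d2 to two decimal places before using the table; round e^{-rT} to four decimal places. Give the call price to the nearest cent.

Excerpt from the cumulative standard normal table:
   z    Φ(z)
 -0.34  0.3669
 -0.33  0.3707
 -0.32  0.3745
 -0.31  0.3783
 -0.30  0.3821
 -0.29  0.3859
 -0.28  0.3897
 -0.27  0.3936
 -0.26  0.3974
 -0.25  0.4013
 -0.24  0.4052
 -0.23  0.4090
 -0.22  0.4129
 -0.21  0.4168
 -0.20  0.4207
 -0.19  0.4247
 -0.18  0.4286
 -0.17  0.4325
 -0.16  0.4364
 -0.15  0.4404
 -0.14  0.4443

σ√T = 0.48·√0.08333 = 0.1386
d₁ = [ln(140/145) + (0.037 + 0.48²/2)·0.08333] / 0.1386 = [-0.0351 + 0.0127] / 0.1386 = -0.1617 which rounds to -0.16
d₂ = d₁ − σ√T = -0.1617 − 0.1386 = -0.3003 which rounds to -0.30
e^(−rT) = e^(−0.037·0.08333) = 0.9969
N(d₁) = N(-0.16) = 0.4364;  N(d₂) = N(-0.30) = 0.3821
C = 140·0.4364 − 145·0.9969·0.3821 = 61.0960 − 55.2327 = 5.8633

$5.86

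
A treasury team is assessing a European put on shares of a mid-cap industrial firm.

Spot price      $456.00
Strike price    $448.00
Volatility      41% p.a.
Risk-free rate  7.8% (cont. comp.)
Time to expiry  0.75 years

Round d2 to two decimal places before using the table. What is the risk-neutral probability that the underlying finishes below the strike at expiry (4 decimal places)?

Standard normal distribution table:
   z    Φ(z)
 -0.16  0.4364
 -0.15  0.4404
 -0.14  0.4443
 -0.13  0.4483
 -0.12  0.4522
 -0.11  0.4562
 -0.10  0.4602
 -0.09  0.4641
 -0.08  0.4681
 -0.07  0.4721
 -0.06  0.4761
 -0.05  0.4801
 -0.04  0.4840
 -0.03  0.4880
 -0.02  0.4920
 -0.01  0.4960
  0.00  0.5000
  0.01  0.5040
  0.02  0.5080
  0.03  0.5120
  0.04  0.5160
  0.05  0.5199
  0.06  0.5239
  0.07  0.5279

0.4840

σ√T = 0.41 × 0.8660 = 0.3551
d₁ = [ln(456/448) + (0.078 + 0.41²/2)·0.75] / 0.3551 = [0.0177 + 0.1215] / 0.3551 = 0.3921 ⇒ 0.39
d₂ = d₁ − σ√T = 0.3921 − 0.3551 = 0.0371 ⇒ 0.04
Risk-neutral Pr[S_T < K] = N(−d₂) = N(-0.04) = 0.4840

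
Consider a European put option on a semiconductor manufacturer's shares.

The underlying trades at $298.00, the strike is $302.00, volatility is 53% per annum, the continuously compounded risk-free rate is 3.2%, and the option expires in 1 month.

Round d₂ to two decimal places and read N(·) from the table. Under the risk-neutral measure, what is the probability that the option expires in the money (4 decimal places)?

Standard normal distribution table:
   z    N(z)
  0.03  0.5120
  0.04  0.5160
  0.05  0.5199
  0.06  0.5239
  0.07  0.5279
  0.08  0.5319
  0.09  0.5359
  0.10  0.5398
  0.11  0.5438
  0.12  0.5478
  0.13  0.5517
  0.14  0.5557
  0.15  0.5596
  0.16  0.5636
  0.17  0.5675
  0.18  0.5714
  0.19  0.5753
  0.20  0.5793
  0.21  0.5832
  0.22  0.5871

T = 0.08333;  σ√T = 0.1530
d₁ = [ln(298/302) + (0.032 + 0.53²/2)·0.08333] / 0.1530 = [-0.0133 + 0.0144] / 0.1530 = 0.0068 ≈ 0.01
d₂ = d₁ − σ√T = 0.0068 − 0.1530 = -0.1462 ≈ -0.15
Risk-neutral Pr[S_T < K] = N(−d₂) = N(0.15) = 0.5596

0.5596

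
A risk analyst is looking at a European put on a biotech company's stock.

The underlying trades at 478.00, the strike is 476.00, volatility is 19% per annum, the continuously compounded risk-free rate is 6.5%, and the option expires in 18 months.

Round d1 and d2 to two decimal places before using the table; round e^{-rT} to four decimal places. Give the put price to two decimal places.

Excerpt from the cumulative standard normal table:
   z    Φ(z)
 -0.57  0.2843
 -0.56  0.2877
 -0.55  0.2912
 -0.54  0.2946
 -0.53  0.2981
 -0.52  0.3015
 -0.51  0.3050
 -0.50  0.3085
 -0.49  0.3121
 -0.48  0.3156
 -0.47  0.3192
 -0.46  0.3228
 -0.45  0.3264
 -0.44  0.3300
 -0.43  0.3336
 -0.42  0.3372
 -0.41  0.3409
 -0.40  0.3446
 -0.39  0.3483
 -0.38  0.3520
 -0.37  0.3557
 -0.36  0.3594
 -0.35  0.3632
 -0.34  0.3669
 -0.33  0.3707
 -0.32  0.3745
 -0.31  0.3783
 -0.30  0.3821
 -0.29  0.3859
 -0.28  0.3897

22.51

σ√T = 0.19 × 1.2247 = 0.2327
d₁ = [ln(478/476) + (0.065 + ½·0.19²)·1.5] / (σ√T) = (0.0042 + 0.1246) / 0.2327 = 0.5534 which rounds to 0.55
d₂ = 0.5534 − 0.2327 = 0.3207 which rounds to 0.32
e^(−rT) = e^(−0.065·1.5) = 0.9071
N(−d₂) = N(-0.32) = 0.3745;  N(−d₁) = N(-0.55) = 0.2912
P = 476·0.9071·0.3745 − 478·0.2912 = 161.7015 − 139.1936 = 22.5079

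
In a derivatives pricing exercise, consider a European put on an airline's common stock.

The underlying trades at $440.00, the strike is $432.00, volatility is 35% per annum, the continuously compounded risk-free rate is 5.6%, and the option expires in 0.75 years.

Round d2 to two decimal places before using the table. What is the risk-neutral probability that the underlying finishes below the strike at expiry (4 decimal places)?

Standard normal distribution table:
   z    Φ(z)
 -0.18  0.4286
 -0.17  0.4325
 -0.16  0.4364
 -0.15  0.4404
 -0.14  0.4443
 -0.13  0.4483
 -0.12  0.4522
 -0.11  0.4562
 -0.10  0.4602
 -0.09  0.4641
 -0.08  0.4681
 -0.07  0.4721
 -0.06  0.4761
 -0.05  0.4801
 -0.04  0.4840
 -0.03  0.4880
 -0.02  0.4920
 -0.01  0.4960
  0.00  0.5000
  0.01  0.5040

σ√T = 0.35 × 0.8660 = 0.3031
ln(S/K) + (r + σ²/2)T = ln(440/432) + (0.056 + 0.35²/2)·0.75 = 0.0183 + 0.0879 = 0.1063
d₁ = 0.1063 / 0.3031 = 0.3507 ≈ 0.35
d₂ = d₁ − σ√T = 0.3507 − 0.3031 = 0.0475 ≈ 0.05
Risk-neutral Pr[S_T < K] = N(−d₂) = N(-0.05) = 0.4801

0.4801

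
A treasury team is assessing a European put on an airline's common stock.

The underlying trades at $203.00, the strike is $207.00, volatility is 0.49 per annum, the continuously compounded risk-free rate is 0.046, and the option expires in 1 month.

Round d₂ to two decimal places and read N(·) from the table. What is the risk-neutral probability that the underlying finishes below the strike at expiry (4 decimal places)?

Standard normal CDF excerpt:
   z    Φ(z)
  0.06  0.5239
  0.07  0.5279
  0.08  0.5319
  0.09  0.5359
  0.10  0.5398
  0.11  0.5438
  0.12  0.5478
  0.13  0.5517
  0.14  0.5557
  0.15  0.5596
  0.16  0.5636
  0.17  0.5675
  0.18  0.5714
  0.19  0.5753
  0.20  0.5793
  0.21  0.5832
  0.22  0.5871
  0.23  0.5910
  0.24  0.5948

σ√T = 0.49·√0.08333 = 0.1415
d₁ = [ln(203/207) + (0.046 + 0.49²/2)·0.08333] / 0.1415 = [-0.0195 + 0.0138] / 0.1415 = -0.0401 ⇒ -0.04
d₂ = d₁ − σ√T = -0.0401 − 0.1415 = -0.1816 ⇒ -0.18
Pr(exercise) under Q = N(−d₂) = N(0.18) = 0.5714

0.5714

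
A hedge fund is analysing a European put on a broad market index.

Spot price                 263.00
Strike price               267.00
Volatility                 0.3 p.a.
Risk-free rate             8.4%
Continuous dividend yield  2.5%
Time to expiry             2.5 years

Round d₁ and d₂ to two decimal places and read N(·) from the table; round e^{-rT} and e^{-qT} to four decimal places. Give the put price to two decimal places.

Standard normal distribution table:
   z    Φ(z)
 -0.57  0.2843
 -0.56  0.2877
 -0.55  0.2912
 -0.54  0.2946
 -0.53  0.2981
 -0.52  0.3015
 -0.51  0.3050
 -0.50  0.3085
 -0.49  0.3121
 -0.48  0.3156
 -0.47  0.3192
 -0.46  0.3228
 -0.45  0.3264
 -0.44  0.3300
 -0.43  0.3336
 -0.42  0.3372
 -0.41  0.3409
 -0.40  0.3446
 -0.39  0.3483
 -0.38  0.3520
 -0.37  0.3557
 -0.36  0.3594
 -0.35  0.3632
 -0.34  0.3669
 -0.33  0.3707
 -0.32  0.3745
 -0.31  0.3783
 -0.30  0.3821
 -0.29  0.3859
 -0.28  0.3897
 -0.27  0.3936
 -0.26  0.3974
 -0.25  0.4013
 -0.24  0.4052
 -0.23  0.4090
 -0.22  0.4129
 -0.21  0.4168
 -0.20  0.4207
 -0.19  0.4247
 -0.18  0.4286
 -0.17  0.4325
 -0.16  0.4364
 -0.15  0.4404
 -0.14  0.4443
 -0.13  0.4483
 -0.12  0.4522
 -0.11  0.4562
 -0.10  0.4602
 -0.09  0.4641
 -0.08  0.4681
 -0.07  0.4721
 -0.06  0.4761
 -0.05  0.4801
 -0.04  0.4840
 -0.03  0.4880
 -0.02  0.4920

σ√T = 0.3 × 1.5811 = 0.4743
ln(S/K) + (r − q + σ²/2)T = ln(263/267) + (0.084 − 0.025 + 0.3²/2)·2.5 = -0.0151 + 0.2600 = 0.2449
d₁ = 0.2449 / 0.4743 = 0.5163 which rounds to 0.52
d₂ = d₁ − σ√T = 0.5163 − 0.4743 = 0.0420 which rounds to 0.04
e^(−qT) = e^(−0.025·2.5) = 0.9394;  e^(−rT) = e^(−0.084·2.5) = 0.8106
N(−d₂) = N(-0.04) = 0.4840;  N(−d₁) = N(-0.52) = 0.3015
P = 267·0.8106·0.4840 − 263·0.9394·0.3015 = 104.7522 − 74.4893 = 30.2630

30.26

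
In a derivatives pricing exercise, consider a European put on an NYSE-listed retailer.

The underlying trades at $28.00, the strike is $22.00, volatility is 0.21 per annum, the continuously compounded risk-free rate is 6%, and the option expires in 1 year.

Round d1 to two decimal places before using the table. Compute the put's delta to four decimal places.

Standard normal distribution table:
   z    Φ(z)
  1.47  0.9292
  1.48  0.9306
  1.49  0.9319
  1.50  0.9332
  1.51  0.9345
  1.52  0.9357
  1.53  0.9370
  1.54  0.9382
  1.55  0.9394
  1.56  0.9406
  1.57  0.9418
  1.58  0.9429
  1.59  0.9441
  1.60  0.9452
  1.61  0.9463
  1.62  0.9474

-0.0618

T = 1;  σ√T = 0.2100
d₁ = [ln(28/22) + (0.06 + 0.21²/2)·1] / 0.2100 = [0.2412 + 0.0820] / 0.2100 = 1.5391 ⇒ 1.54
N(d₁) = N(1.54) = 0.9382
Δ_put = N(d₁) − 1 = 0.9382 − 1 = -0.0618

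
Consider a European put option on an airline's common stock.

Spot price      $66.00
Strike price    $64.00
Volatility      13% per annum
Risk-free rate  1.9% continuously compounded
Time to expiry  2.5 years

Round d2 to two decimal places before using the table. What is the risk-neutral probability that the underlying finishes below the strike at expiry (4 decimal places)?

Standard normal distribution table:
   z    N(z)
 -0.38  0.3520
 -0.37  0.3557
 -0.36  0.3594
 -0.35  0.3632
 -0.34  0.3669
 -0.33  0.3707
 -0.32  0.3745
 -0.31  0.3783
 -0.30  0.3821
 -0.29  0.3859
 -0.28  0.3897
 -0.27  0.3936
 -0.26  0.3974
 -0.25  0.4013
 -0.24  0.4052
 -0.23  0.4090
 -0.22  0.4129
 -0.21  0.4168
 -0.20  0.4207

T = 2.5;  σ√T = 0.2055
d₁ = [ln(66/64) + (0.019 + 0.13²/2)·2.5] / 0.2055 = [0.0308 + 0.0686] / 0.2055 = 0.4836 ≈ 0.48
d₂ = d₁ − σ√T = 0.4836 − 0.2055 = 0.2780 ≈ 0.28
Pr(exercise) under Q = N(−d₂) = N(-0.28) = 0.3897

0.3897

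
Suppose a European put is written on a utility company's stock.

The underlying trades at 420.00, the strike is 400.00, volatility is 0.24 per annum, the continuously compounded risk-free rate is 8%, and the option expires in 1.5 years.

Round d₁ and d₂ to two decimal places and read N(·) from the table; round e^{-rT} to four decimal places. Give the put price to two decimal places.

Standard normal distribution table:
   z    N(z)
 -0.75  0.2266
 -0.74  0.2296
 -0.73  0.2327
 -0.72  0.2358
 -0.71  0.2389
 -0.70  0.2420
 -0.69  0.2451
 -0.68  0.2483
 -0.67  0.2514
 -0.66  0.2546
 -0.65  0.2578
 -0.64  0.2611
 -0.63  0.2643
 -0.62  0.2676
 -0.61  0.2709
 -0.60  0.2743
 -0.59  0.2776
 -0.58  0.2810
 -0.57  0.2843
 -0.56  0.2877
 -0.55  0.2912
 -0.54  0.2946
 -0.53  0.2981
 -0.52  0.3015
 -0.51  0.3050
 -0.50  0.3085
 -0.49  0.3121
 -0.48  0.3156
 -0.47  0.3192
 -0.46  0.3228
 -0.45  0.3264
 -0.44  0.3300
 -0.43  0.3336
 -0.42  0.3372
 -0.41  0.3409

19.31

σ√T = 0.24 × 1.2247 = 0.2939
d₁ = [ln(420/400) + (0.08 + 0.24²/2)·1.5] / 0.2939 = [0.0488 + 0.1632] / 0.2939 = 0.7212 ⇒ 0.72
d₂ = d₁ − σ√T = 0.7212 − 0.2939 = 0.4273 ⇒ 0.43
e^(−rT) = e^(−0.08·1.5) = 0.8869
N(−d₂) = N(-0.43) = 0.3336;  N(−d₁) = N(-0.72) = 0.2358
P = 400·0.8869·0.3336 − 420·0.2358 = 118.3479 − 99.0360 = 19.3119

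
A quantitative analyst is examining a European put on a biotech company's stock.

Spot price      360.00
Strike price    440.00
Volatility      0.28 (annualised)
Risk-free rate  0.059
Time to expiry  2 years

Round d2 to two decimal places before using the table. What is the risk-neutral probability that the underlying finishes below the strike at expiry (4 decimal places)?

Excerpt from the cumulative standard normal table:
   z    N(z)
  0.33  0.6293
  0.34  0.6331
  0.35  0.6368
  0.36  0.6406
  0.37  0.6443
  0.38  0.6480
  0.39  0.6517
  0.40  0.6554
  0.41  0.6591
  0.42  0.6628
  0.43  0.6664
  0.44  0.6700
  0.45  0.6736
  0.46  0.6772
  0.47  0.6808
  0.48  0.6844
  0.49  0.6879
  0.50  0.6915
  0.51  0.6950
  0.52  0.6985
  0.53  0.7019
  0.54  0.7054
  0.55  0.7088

T = 2;  σ√T = 0.3960
d₁ = [ln(360/440) + (0.059 + ½·0.28²)·2] / (σ√T) = (-0.2007 + 0.1964) / 0.3960 = -0.0108 which rounds to -0.01
d₂ = -0.0108 − 0.3960 = -0.4068 which rounds to -0.41
Risk-neutral Pr[S_T < K] = N(−d₂) = N(0.41) = 0.6591

0.6591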